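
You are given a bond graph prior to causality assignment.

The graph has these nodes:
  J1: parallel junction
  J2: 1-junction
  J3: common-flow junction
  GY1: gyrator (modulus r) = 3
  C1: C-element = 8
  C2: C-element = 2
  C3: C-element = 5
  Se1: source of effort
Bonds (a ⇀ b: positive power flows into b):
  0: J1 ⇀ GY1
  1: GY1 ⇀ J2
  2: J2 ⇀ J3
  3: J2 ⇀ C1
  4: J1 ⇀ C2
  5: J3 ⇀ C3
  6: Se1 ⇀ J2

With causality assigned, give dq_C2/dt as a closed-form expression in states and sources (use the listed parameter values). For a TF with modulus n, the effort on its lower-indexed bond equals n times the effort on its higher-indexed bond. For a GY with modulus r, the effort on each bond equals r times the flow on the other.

b6 stroke at J2  (source Se1 imposes e)
b3 stroke at J2  (C1: C, integral causality)
b4 stroke at J1  (C2 integral (e out))
b0 stroke at GY1  (common-e at J1 fixed by 4)
b1 stroke at GY1  (GY GY1: same side as bond 0)
b2 stroke at J2  (common-f at J2 fixed by 1)
b5 stroke at J3  (J3: bond 2 brought flow, rest push out)

dq_C2/dt = E_Se1/3 - q_C1/24 - q_C3/15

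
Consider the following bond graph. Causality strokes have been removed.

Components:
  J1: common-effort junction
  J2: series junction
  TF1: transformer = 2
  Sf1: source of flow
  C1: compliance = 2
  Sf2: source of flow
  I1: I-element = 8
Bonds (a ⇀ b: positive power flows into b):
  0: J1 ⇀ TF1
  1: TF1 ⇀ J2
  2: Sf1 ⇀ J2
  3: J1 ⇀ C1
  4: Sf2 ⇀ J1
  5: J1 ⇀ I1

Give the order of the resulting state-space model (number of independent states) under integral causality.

2  (C1, I1 all integral)

bond 2 stroke→Sf1  (Sf1 fixes flow; stroke at Sf1)
bond 4 stroke→Sf2  (source Sf2 imposes f)
bond 1 stroke→J2  (J2 flow already set via bond 2)
bond 0 stroke→TF1  (through TF1, causality passes straight; one stroke at TF1)
bond 3 stroke→J1  (prefer integral on C1)
bond 5 stroke→I1  (J1: bond 3 brought effort, rest push out)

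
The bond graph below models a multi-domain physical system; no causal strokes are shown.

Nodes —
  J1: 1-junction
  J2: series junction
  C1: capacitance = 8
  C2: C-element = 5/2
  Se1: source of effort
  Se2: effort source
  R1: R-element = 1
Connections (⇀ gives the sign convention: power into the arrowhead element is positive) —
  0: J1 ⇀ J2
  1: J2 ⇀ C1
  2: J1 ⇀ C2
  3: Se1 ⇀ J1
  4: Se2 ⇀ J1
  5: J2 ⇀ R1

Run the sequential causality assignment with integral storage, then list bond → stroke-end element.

β3 stroke at J1  (Se1 (Se) sets effort on bond)
β4 stroke at J1  (source Se2 imposes e)
β1 stroke at J2  (C1 integral (e out))
β2 stroke at J1  (prefer integral on C2)
β0 stroke at J2  (J1 needs exactly one f-in)
β5 stroke at R1  (only one flow-in slot at J2)

bond 0 |J2
bond 1 |J2
bond 2 |J1
bond 3 |J1
bond 4 |J1
bond 5 |R1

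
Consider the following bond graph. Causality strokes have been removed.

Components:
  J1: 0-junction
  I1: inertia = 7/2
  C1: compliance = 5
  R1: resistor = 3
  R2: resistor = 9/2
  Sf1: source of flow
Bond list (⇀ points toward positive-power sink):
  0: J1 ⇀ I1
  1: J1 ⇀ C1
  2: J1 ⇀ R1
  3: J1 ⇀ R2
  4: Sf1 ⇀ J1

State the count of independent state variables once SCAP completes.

2  (C1, I1 all integral)

#4 stroke at Sf1  (source Sf1 imposes f)
#0 stroke at I1  (I1 integral (f out))
#1 stroke at J1  (C1 integral (e out))
#2 stroke at R1  (J1: bond 1 brought effort, rest push out)
#3 stroke at R2  (J1: bond 1 brought effort, rest push out)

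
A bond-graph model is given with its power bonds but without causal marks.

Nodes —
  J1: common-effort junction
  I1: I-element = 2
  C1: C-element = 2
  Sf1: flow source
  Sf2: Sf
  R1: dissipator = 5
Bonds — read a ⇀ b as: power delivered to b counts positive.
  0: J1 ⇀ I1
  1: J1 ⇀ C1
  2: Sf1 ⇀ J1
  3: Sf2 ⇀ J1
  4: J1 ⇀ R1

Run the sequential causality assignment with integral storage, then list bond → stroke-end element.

b0 →I1
b1 →J1
b2 →Sf1
b3 →Sf2
b4 →R1

b2 →Sf1  (Sf1 (Sf) sets flow on bond)
b3 →Sf2  (Sf2: flow source, stroke at near end)
b0 →I1  (I1 integral (f out))
b1 →J1  (prefer integral on C1)
b4 →R1  (common-e at J1 fixed by 1)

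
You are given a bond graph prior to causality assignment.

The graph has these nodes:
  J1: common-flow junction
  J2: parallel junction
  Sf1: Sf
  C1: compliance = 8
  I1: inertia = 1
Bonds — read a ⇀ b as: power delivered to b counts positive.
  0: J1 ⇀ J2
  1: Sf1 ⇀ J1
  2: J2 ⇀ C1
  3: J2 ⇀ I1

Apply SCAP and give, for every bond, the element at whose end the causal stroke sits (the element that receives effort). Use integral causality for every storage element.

b0 stroke→J1
b1 stroke→Sf1
b2 stroke→J2
b3 stroke→I1

bond 1 stroke at Sf1  (Sf1 fixes flow; stroke at Sf1)
bond 0 stroke at J1  (J1: bond 1 brought flow, rest push out)
bond 2 stroke at J2  (C1 integral (e out))
bond 3 stroke at I1  (common-e at J2 fixed by 2)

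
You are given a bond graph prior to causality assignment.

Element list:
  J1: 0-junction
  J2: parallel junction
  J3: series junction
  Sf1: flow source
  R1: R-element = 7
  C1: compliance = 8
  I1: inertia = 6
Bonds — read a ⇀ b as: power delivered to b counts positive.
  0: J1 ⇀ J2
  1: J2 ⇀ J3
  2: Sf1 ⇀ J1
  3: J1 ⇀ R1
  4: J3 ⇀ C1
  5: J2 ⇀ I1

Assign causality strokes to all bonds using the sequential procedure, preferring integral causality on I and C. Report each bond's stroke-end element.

b0 |J1
b1 |J2
b2 |Sf1
b3 |R1
b4 |J3
b5 |I1

#2 |Sf1  (source Sf1 imposes f)
#4 |J3  (C1 outputs effort q/C1)
#1 |J2  (closing 1-jn rule on J3)
#0 |J1  (J2 effort already set via bond 1)
#5 |I1  (0-jn J2 has e-setter on 1)
#3 |R1  (J1 effort already set via bond 0)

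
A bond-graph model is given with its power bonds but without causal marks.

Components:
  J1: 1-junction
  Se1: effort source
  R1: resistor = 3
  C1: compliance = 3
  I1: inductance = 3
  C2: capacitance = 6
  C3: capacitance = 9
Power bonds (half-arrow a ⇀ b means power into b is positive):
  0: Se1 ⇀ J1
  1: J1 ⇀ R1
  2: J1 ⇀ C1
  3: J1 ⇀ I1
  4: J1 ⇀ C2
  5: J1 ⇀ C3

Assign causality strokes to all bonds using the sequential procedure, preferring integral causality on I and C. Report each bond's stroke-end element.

#0 →J1
#1 →J1
#2 →J1
#3 →I1
#4 →J1
#5 →J1

β0 stroke at J1  (source Se1 imposes e)
β2 stroke at J1  (prefer integral on C1)
β3 stroke at I1  (prefer integral on I1)
β1 stroke at J1  (common-f at J1 fixed by 3)
β4 stroke at J1  (J1 flow already set via bond 3)
β5 stroke at J1  (J1: bond 3 brought flow, rest push out)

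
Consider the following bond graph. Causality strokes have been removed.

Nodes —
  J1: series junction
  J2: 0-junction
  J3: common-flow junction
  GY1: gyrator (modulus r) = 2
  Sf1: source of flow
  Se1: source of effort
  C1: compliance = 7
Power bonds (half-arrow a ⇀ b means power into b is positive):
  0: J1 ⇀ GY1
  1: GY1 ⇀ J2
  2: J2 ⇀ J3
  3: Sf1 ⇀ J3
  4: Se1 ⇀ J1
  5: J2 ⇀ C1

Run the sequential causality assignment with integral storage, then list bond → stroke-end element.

bond 3 →Sf1  (source Sf1 imposes f)
bond 4 →J1  (Se1 fixes effort; stroke away)
bond 0 →GY1  (only one flow-in slot at J1)
bond 2 →J3  (J3 flow already set via bond 3)
bond 1 →GY1  (GY1 both-in/both-out from 0)
bond 5 →J2  (J2: last free bond brings effort in)

bond 0 stroke at GY1
bond 1 stroke at GY1
bond 2 stroke at J3
bond 3 stroke at Sf1
bond 4 stroke at J1
bond 5 stroke at J2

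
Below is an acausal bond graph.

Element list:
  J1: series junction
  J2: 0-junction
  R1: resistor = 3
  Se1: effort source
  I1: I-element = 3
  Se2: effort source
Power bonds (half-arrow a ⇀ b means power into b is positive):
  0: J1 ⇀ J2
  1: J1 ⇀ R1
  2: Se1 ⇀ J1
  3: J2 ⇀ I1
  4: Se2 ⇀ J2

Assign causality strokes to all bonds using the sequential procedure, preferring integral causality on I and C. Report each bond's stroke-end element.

β2 |J1  (Se1 (Se) sets effort on bond)
β4 |J2  (Se2 fixes effort; stroke away)
β0 |J1  (J2 effort already set via bond 4)
β3 |I1  (J2 effort already set via bond 4)
β1 |R1  (closing 1-jn rule on J1)

bond 0 stroke→J1
bond 1 stroke→R1
bond 2 stroke→J1
bond 3 stroke→I1
bond 4 stroke→J2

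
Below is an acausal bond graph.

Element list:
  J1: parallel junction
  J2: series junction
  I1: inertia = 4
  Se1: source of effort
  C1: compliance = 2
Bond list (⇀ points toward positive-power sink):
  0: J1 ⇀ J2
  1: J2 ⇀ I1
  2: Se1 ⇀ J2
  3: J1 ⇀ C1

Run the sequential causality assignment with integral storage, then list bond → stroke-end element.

b0 stroke at J2
b1 stroke at I1
b2 stroke at J2
b3 stroke at J1

#2 →J2  (Se1 fixes effort; stroke away)
#1 →I1  (I1 outputs flow p/I1)
#0 →J2  (J2: bond 1 brought flow, rest push out)
#3 →J1  (closing 0-jn rule on J1)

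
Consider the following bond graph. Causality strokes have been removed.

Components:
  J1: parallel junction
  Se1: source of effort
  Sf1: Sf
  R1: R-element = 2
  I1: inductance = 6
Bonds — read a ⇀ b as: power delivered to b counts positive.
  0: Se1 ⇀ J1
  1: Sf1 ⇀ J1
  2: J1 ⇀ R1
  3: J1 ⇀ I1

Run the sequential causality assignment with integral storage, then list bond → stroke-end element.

b0 stroke at J1  (Se1 fixes effort; stroke away)
b1 stroke at Sf1  (Sf1: flow source, stroke at near end)
b2 stroke at R1  (J1: bond 0 brought effort, rest push out)
b3 stroke at I1  (common-e at J1 fixed by 0)

bond 0 →J1
bond 1 →Sf1
bond 2 →R1
bond 3 →I1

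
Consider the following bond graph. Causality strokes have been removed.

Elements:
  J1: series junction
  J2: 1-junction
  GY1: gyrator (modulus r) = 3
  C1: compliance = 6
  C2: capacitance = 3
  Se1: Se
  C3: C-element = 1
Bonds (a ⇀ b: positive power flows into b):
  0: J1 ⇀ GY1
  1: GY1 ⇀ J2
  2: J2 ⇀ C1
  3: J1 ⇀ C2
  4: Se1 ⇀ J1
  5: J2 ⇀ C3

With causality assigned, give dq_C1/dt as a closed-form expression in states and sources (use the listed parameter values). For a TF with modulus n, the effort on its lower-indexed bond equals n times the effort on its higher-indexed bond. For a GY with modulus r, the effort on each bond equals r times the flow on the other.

β4 stroke at J1  (Se1 (Se) sets effort on bond)
β2 stroke at J2  (prefer integral on C1)
β3 stroke at J1  (C2 outputs effort q/C2)
β0 stroke at GY1  (J1: last free bond brings flow in)
β1 stroke at GY1  (GY1 both-in/both-out from 0)
β5 stroke at J2  (J2 flow already set via bond 1)

dq_C1/dt = E_Se1/3 - q_C2/9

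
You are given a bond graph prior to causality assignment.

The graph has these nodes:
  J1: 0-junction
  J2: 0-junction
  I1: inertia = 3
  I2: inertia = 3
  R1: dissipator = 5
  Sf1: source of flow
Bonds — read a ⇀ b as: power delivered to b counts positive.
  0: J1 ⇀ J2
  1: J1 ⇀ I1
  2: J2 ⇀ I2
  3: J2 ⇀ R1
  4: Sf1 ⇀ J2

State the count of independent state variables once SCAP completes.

bond 4 stroke at Sf1  (Sf1 (Sf) sets flow on bond)
bond 1 stroke at I1  (I1 outputs flow p/I1)
bond 0 stroke at J1  (only one effort-in slot at J1)
bond 2 stroke at I2  (I2: I, integral causality)
bond 3 stroke at J2  (J2: last free bond brings effort in)

2  (I1, I2 all integral)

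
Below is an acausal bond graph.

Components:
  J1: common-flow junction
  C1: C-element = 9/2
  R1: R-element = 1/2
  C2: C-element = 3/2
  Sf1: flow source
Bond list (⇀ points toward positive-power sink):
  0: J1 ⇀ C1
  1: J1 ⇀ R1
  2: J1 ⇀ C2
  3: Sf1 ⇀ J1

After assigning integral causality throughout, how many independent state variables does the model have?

2  (C1, C2 all integral)

#3 stroke at Sf1  (Sf1: flow source, stroke at near end)
#0 stroke at J1  (common-f at J1 fixed by 3)
#1 stroke at J1  (J1: bond 3 brought flow, rest push out)
#2 stroke at J1  (common-f at J1 fixed by 3)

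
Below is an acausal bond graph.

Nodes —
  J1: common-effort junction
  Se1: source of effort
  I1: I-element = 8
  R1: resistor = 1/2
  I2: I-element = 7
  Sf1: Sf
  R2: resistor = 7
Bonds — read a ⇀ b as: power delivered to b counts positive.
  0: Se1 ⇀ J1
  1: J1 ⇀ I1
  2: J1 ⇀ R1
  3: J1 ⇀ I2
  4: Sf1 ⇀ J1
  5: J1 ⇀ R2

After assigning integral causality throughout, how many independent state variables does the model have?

b0 |J1  (Se1: effort source, stroke at far end)
b4 |Sf1  (Sf1: flow source, stroke at near end)
b1 |I1  (J1 effort already set via bond 0)
b2 |R1  (common-e at J1 fixed by 0)
b3 |I2  (0-jn J1 has e-setter on 0)
b5 |R2  (J1 effort already set via bond 0)

2  (I1, I2 all integral)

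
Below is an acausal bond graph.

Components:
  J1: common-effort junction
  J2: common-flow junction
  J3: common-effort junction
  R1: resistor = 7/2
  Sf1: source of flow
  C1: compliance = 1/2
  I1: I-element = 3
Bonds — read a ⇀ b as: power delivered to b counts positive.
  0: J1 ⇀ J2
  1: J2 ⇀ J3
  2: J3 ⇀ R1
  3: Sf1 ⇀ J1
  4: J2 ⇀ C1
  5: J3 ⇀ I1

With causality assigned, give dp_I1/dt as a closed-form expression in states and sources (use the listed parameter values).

β3 →Sf1  (Sf1 (Sf) sets flow on bond)
β0 →J1  (closing 0-jn rule on J1)
β1 →J2  (J2 flow already set via bond 0)
β4 →J2  (J2: bond 0 brought flow, rest push out)
β5 →I1  (I1 outputs flow p/I1)
β2 →J3  (closing 0-jn rule on J3)

dp_I1/dt = 7*F_Sf1/2 - 7*p_I1/6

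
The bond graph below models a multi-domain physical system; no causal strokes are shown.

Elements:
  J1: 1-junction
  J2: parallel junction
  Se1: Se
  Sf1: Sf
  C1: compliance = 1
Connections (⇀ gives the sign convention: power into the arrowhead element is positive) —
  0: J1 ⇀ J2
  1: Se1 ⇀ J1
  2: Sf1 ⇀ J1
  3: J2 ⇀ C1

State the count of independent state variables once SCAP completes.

β1 stroke→J1  (Se1 fixes effort; stroke away)
β2 stroke→Sf1  (source Sf1 imposes f)
β0 stroke→J1  (J1 flow already set via bond 2)
β3 stroke→J2  (closing 0-jn rule on J2)

1  (C1 all integral)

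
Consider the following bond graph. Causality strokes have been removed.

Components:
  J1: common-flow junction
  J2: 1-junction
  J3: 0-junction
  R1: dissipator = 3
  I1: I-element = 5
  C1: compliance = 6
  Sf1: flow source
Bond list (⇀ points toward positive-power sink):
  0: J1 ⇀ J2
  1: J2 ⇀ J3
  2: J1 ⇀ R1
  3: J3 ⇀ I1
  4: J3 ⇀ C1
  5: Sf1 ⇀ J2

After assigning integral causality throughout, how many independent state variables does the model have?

bond 5 |Sf1  (Sf1 fixes flow; stroke at Sf1)
bond 0 |J2  (common-f at J2 fixed by 5)
bond 1 |J2  (1-jn J2 has f-setter on 5)
bond 2 |J1  (common-f at J1 fixed by 0)
bond 3 |I1  (I1 outputs flow p/I1)
bond 4 |J3  (closing 0-jn rule on J3)

2  (C1, I1 all integral)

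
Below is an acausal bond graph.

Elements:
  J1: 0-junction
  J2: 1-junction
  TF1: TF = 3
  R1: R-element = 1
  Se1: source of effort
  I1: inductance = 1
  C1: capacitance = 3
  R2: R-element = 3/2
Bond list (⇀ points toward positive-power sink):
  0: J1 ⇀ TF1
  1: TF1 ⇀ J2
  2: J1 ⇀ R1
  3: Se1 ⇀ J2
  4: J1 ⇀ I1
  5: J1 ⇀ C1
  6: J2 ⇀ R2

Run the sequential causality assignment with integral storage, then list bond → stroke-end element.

b3 |J2  (Se1 fixes effort; stroke away)
b4 |I1  (I1 integral (f out))
b5 |J1  (C1 integral (e out))
b0 |TF1  (J1 effort already set via bond 5)
b2 |R1  (J1 effort already set via bond 5)
b1 |J2  (through TF1, causality passes straight; one stroke at TF1)
b6 |R2  (J2: last free bond brings flow in)

b0 stroke at TF1
b1 stroke at J2
b2 stroke at R1
b3 stroke at J2
b4 stroke at I1
b5 stroke at J1
b6 stroke at R2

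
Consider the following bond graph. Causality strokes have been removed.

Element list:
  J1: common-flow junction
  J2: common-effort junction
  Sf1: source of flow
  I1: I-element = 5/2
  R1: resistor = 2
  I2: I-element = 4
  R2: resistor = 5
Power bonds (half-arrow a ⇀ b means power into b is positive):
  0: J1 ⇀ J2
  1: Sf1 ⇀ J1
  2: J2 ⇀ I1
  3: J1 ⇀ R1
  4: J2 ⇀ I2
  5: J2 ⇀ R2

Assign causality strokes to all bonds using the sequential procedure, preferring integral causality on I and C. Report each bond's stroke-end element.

bond 1 |Sf1  (Sf1 (Sf) sets flow on bond)
bond 0 |J1  (J1: bond 1 brought flow, rest push out)
bond 3 |J1  (1-jn J1 has f-setter on 1)
bond 2 |I1  (I1 integral (f out))
bond 4 |I2  (I2: I, integral causality)
bond 5 |J2  (only one effort-in slot at J2)

#0 →J1
#1 →Sf1
#2 →I1
#3 →J1
#4 →I2
#5 →J2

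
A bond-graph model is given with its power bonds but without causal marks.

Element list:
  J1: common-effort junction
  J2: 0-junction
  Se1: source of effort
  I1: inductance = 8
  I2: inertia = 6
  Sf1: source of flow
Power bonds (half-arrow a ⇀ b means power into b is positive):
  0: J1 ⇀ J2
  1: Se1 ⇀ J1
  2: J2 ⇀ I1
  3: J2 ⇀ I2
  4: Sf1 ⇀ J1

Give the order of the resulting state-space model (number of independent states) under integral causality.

2  (I1, I2 all integral)

#1 stroke at J1  (Se1 (Se) sets effort on bond)
#4 stroke at Sf1  (source Sf1 imposes f)
#0 stroke at J2  (common-e at J1 fixed by 1)
#2 stroke at I1  (common-e at J2 fixed by 0)
#3 stroke at I2  (J2: bond 0 brought effort, rest push out)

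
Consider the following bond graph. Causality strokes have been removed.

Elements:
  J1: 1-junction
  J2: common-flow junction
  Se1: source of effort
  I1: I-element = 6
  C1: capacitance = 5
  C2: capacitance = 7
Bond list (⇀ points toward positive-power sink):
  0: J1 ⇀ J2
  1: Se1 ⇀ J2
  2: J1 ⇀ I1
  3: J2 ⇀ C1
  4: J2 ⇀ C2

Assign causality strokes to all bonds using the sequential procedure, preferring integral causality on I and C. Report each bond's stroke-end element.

β0 stroke→J1
β1 stroke→J2
β2 stroke→I1
β3 stroke→J2
β4 stroke→J2

β1 →J2  (Se1: effort source, stroke at far end)
β2 →I1  (I1: I, integral causality)
β0 →J1  (J1 flow already set via bond 2)
β3 →J2  (1-jn J2 has f-setter on 0)
β4 →J2  (1-jn J2 has f-setter on 0)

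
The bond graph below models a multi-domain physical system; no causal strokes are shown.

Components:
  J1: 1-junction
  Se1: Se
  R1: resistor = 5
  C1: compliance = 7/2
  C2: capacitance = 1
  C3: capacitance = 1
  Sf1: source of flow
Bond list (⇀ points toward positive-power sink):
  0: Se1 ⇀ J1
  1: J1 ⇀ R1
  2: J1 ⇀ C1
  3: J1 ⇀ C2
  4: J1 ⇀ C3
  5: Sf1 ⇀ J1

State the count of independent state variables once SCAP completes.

#0 →J1  (Se1 fixes effort; stroke away)
#5 →Sf1  (source Sf1 imposes f)
#1 →J1  (J1 flow already set via bond 5)
#2 →J1  (J1: bond 5 brought flow, rest push out)
#3 →J1  (J1 flow already set via bond 5)
#4 →J1  (J1: bond 5 brought flow, rest push out)

3  (C1, C2, C3 all integral)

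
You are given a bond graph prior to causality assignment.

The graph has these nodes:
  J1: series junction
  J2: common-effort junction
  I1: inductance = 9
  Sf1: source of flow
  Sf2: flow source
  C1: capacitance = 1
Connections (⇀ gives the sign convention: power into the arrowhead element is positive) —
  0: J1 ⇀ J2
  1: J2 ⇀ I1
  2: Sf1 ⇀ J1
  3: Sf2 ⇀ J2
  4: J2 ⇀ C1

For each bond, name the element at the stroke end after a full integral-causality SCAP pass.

bond 0 |J1
bond 1 |I1
bond 2 |Sf1
bond 3 |Sf2
bond 4 |J2

β2 |Sf1  (source Sf1 imposes f)
β3 |Sf2  (Sf2 (Sf) sets flow on bond)
β0 |J1  (J1: bond 2 brought flow, rest push out)
β1 |I1  (prefer integral on I1)
β4 |J2  (J2 needs exactly one e-in)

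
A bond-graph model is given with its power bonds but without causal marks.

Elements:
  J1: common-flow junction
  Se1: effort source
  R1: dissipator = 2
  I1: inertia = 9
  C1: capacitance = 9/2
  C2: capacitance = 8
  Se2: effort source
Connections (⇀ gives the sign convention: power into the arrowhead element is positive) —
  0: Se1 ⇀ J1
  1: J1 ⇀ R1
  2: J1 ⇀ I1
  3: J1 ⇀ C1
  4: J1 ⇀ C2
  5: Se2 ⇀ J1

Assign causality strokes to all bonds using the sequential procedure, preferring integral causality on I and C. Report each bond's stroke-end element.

bond 0 |J1
bond 1 |J1
bond 2 |I1
bond 3 |J1
bond 4 |J1
bond 5 |J1

bond 0 stroke at J1  (Se1: effort source, stroke at far end)
bond 5 stroke at J1  (Se2 (Se) sets effort on bond)
bond 2 stroke at I1  (I1 outputs flow p/I1)
bond 1 stroke at J1  (1-jn J1 has f-setter on 2)
bond 3 stroke at J1  (J1 flow already set via bond 2)
bond 4 stroke at J1  (1-jn J1 has f-setter on 2)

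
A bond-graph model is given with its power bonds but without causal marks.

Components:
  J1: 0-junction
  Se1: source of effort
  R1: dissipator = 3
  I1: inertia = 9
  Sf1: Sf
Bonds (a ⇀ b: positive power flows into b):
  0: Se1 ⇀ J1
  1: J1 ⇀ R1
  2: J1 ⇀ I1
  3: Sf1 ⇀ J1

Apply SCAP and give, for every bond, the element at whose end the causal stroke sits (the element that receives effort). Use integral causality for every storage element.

β0 stroke→J1  (source Se1 imposes e)
β3 stroke→Sf1  (Sf1: flow source, stroke at near end)
β1 stroke→R1  (0-jn J1 has e-setter on 0)
β2 stroke→I1  (J1 effort already set via bond 0)

b0 stroke at J1
b1 stroke at R1
b2 stroke at I1
b3 stroke at Sf1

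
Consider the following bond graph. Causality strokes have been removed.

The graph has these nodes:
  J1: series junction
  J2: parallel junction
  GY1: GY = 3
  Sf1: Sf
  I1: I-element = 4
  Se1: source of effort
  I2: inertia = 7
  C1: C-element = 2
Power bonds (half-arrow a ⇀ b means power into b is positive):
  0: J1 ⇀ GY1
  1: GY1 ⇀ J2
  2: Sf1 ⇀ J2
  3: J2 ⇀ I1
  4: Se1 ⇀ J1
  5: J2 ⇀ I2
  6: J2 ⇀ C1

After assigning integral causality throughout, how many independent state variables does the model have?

3  (C1, I1, I2 all integral)

b2 stroke at Sf1  (Sf1 (Sf) sets flow on bond)
b4 stroke at J1  (source Se1 imposes e)
b0 stroke at GY1  (only one flow-in slot at J1)
b1 stroke at GY1  (GY1 both-in/both-out from 0)
b3 stroke at I1  (I1 outputs flow p/I1)
b5 stroke at I2  (I2 outputs flow p/I2)
b6 stroke at J2  (J2 needs exactly one e-in)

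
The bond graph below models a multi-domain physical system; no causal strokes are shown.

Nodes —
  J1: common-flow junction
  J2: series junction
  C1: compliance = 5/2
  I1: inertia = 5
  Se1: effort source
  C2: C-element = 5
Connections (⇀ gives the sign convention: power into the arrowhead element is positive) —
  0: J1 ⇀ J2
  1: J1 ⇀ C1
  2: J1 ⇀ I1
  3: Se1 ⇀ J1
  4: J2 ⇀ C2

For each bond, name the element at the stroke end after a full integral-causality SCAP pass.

b0 |J1
b1 |J1
b2 |I1
b3 |J1
b4 |J2

#3 stroke at J1  (Se1: effort source, stroke at far end)
#1 stroke at J1  (C1 outputs effort q/C1)
#2 stroke at I1  (I1 integral (f out))
#0 stroke at J1  (J1: bond 2 brought flow, rest push out)
#4 stroke at J2  (1-jn J2 has f-setter on 0)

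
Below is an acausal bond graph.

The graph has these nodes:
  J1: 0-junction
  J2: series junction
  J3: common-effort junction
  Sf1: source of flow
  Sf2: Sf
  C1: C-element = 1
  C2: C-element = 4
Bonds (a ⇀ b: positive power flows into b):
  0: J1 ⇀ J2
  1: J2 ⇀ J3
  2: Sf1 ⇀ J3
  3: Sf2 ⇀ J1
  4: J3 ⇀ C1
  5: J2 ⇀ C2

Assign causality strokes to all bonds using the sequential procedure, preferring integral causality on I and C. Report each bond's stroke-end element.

b0 |J1
b1 |J2
b2 |Sf1
b3 |Sf2
b4 |J3
b5 |J2

bond 2 stroke at Sf1  (Sf1 fixes flow; stroke at Sf1)
bond 3 stroke at Sf2  (Sf2: flow source, stroke at near end)
bond 0 stroke at J1  (only one effort-in slot at J1)
bond 1 stroke at J2  (1-jn J2 has f-setter on 0)
bond 5 stroke at J2  (J2 flow already set via bond 0)
bond 4 stroke at J3  (J3: last free bond brings effort in)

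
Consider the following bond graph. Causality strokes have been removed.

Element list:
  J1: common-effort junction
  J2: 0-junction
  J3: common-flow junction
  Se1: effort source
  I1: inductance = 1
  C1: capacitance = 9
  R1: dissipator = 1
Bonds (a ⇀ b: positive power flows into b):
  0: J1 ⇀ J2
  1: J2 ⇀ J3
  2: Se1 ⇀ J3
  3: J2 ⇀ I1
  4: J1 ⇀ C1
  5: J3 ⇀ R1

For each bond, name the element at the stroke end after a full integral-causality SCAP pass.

#2 |J3  (Se1: effort source, stroke at far end)
#3 |I1  (I1: I, integral causality)
#4 |J1  (C1: C, integral causality)
#0 |J2  (0-jn J1 has e-setter on 4)
#1 |J3  (J2: bond 0 brought effort, rest push out)
#5 |R1  (only one flow-in slot at J3)

#0 →J2
#1 →J3
#2 →J3
#3 →I1
#4 →J1
#5 →R1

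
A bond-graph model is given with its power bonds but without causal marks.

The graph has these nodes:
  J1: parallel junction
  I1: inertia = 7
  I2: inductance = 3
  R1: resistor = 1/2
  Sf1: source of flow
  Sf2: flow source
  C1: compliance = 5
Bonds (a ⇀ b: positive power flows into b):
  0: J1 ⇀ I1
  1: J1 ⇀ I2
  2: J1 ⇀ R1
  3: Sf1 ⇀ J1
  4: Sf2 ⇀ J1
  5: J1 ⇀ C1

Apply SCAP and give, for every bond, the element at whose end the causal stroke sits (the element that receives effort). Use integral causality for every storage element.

#3 |Sf1  (Sf1: flow source, stroke at near end)
#4 |Sf2  (source Sf2 imposes f)
#0 |I1  (I1 outputs flow p/I1)
#1 |I2  (I2: I, integral causality)
#5 |J1  (C1: C, integral causality)
#2 |R1  (0-jn J1 has e-setter on 5)

b0 →I1
b1 →I2
b2 →R1
b3 →Sf1
b4 →Sf2
b5 →J1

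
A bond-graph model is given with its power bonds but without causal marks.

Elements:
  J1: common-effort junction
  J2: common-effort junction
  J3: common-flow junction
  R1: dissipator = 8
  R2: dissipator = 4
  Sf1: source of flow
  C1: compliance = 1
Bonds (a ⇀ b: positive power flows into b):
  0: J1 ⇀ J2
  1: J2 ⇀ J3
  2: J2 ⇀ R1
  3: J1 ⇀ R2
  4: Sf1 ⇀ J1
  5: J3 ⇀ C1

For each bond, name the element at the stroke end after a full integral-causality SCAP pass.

b4 |Sf1  (Sf1: flow source, stroke at near end)
b5 |J3  (C1 outputs effort q/C1)
b1 |J2  (closing 1-jn rule on J3)
b0 |J1  (J2 effort already set via bond 1)
b2 |R1  (J2 effort already set via bond 1)
b3 |R2  (J1 effort already set via bond 0)

#0 →J1
#1 →J2
#2 →R1
#3 →R2
#4 →Sf1
#5 →J3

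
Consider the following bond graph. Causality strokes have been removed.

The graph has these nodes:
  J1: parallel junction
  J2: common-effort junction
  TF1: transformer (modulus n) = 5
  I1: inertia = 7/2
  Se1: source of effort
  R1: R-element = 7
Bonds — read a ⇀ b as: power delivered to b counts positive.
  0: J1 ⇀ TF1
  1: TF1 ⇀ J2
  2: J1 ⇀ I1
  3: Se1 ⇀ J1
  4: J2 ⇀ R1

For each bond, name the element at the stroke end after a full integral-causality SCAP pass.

b0 →TF1
b1 →J2
b2 →I1
b3 →J1
b4 →R1

#3 →J1  (Se1 (Se) sets effort on bond)
#0 →TF1  (common-e at J1 fixed by 3)
#2 →I1  (J1: bond 3 brought effort, rest push out)
#1 →J2  (TF TF1: opposite of bond 0)
#4 →R1  (J2 effort already set via bond 1)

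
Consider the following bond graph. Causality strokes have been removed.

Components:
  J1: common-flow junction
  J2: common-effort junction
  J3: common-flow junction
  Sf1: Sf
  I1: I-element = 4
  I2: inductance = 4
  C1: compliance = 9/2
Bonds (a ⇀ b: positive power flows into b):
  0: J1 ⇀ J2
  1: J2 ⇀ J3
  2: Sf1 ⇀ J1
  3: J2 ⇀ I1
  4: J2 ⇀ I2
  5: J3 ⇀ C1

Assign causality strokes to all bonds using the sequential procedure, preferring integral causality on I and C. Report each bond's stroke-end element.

β2 stroke→Sf1  (Sf1 fixes flow; stroke at Sf1)
β0 stroke→J1  (J1 flow already set via bond 2)
β3 stroke→I1  (I1: I, integral causality)
β4 stroke→I2  (prefer integral on I2)
β1 stroke→J2  (only one effort-in slot at J2)
β5 stroke→J3  (1-jn J3 has f-setter on 1)

β0 →J1
β1 →J2
β2 →Sf1
β3 →I1
β4 →I2
β5 →J3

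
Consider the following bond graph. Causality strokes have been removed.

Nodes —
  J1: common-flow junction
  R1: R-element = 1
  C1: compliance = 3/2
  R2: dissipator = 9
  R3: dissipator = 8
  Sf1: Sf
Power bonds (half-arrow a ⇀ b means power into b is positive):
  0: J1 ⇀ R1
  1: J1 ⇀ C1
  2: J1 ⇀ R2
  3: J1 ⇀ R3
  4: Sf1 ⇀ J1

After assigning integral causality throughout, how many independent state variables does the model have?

bond 4 stroke at Sf1  (source Sf1 imposes f)
bond 0 stroke at J1  (J1 flow already set via bond 4)
bond 1 stroke at J1  (J1: bond 4 brought flow, rest push out)
bond 2 stroke at J1  (J1 flow already set via bond 4)
bond 3 stroke at J1  (J1 flow already set via bond 4)

1  (C1 all integral)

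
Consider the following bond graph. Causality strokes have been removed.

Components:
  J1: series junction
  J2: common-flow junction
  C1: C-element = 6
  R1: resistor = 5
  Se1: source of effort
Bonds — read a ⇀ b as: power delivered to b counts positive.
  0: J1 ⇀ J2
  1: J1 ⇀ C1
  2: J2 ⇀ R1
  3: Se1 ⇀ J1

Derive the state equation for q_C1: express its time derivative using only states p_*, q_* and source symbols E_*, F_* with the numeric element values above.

β3 |J1  (Se1 (Se) sets effort on bond)
β1 |J1  (C1: C, integral causality)
β0 |J2  (only one flow-in slot at J1)
β2 |R1  (closing 1-jn rule on J2)

dq_C1/dt = E_Se1/5 - q_C1/30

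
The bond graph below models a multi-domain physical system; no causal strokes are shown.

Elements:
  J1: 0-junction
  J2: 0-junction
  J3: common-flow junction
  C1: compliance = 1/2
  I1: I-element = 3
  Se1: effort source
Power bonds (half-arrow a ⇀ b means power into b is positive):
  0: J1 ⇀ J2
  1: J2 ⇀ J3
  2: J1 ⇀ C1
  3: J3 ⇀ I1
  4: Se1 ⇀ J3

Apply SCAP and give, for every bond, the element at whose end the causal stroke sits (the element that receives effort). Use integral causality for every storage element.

b0 |J2
b1 |J3
b2 |J1
b3 |I1
b4 |J3

#4 stroke→J3  (Se1: effort source, stroke at far end)
#2 stroke→J1  (C1 integral (e out))
#0 stroke→J2  (common-e at J1 fixed by 2)
#1 stroke→J3  (0-jn J2 has e-setter on 0)
#3 stroke→I1  (J3 needs exactly one f-in)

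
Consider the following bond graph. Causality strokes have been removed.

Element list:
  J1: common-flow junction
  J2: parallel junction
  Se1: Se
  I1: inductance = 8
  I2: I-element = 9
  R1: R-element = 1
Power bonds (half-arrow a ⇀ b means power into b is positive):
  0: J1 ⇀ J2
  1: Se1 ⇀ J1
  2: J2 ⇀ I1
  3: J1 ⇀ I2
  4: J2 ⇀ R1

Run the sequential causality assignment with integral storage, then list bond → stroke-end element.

b0 |J1
b1 |J1
b2 |I1
b3 |I2
b4 |J2

β1 |J1  (Se1 (Se) sets effort on bond)
β2 |I1  (I1 integral (f out))
β3 |I2  (I2 integral (f out))
β0 |J1  (J1 flow already set via bond 3)
β4 |J2  (closing 0-jn rule on J2)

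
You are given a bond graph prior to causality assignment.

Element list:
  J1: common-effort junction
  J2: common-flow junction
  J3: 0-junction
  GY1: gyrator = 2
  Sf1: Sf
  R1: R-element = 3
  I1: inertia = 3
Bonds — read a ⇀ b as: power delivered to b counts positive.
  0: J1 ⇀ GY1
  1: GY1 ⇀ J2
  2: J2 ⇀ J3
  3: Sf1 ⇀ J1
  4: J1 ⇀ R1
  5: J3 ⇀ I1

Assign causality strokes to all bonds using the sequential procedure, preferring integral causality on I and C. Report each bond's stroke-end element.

bond 3 →Sf1  (Sf1 (Sf) sets flow on bond)
bond 5 →I1  (I1: I, integral causality)
bond 2 →J3  (closing 0-jn rule on J3)
bond 1 →J2  (J2: bond 2 brought flow, rest push out)
bond 0 →J1  (GY1 both-in/both-out from 1)
bond 4 →R1  (common-e at J1 fixed by 0)

β0 stroke→J1
β1 stroke→J2
β2 stroke→J3
β3 stroke→Sf1
β4 stroke→R1
β5 stroke→I1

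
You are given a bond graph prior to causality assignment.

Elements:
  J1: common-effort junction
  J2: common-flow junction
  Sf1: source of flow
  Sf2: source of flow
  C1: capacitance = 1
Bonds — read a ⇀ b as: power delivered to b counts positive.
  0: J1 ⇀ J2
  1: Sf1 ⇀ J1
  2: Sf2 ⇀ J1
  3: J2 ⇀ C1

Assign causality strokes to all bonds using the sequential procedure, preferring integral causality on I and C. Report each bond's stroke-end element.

#1 →Sf1  (source Sf1 imposes f)
#2 →Sf2  (Sf2 (Sf) sets flow on bond)
#0 →J1  (J1 needs exactly one e-in)
#3 →J2  (J2 flow already set via bond 0)

bond 0 →J1
bond 1 →Sf1
bond 2 →Sf2
bond 3 →J2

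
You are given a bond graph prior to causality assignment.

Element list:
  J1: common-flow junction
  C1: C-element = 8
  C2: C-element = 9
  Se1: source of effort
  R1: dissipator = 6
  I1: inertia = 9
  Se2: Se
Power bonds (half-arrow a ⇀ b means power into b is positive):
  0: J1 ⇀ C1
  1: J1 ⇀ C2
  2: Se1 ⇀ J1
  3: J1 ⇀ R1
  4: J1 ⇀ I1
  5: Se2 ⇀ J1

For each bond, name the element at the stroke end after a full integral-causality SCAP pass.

b0 stroke→J1
b1 stroke→J1
b2 stroke→J1
b3 stroke→J1
b4 stroke→I1
b5 stroke→J1

β2 →J1  (Se1 fixes effort; stroke away)
β5 →J1  (Se2 (Se) sets effort on bond)
β0 →J1  (C1: C, integral causality)
β1 →J1  (C2 outputs effort q/C2)
β4 →I1  (I1: I, integral causality)
β3 →J1  (1-jn J1 has f-setter on 4)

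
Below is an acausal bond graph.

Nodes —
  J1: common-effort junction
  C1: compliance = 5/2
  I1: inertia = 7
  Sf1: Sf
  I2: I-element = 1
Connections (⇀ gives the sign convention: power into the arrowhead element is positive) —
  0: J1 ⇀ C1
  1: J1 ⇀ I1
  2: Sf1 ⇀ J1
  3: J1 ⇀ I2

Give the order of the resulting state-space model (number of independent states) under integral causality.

b2 →Sf1  (source Sf1 imposes f)
b0 →J1  (prefer integral on C1)
b1 →I1  (J1 effort already set via bond 0)
b3 →I2  (J1: bond 0 brought effort, rest push out)

3  (C1, I1, I2 all integral)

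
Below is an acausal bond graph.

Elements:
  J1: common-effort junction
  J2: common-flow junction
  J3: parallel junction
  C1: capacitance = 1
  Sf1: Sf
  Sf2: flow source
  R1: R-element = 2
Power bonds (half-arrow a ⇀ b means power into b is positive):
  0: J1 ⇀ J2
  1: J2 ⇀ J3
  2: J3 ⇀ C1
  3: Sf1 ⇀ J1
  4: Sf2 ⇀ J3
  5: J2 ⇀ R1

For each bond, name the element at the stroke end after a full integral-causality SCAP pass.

#0 stroke at J1
#1 stroke at J2
#2 stroke at J3
#3 stroke at Sf1
#4 stroke at Sf2
#5 stroke at J2

#3 →Sf1  (Sf1: flow source, stroke at near end)
#4 →Sf2  (Sf2: flow source, stroke at near end)
#0 →J1  (J1 needs exactly one e-in)
#1 →J2  (J2: bond 0 brought flow, rest push out)
#5 →J2  (J2: bond 0 brought flow, rest push out)
#2 →J3  (J3: last free bond brings effort in)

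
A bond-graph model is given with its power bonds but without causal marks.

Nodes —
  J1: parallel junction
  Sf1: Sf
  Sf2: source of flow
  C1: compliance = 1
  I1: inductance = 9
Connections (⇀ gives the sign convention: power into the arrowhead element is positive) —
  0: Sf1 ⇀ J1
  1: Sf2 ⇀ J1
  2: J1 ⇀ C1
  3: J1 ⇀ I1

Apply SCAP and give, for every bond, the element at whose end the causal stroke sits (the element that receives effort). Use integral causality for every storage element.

bond 0 →Sf1  (Sf1 (Sf) sets flow on bond)
bond 1 →Sf2  (Sf2 (Sf) sets flow on bond)
bond 2 →J1  (C1 outputs effort q/C1)
bond 3 →I1  (J1 effort already set via bond 2)

b0 →Sf1
b1 →Sf2
b2 →J1
b3 →I1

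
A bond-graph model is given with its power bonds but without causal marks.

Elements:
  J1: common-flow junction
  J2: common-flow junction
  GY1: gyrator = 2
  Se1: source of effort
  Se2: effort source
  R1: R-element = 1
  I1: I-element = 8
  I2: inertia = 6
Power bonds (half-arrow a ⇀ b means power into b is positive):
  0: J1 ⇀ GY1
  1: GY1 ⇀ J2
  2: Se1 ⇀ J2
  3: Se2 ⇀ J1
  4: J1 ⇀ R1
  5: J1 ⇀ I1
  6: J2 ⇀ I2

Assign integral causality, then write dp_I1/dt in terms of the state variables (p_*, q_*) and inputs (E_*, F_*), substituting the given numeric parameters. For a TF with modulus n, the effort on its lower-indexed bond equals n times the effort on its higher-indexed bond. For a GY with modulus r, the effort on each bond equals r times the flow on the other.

dp_I1/dt = E_Se2 - p_I1/8 - p_I2/3

b2 stroke at J2  (source Se1 imposes e)
b3 stroke at J1  (Se2 (Se) sets effort on bond)
b5 stroke at I1  (I1 outputs flow p/I1)
b0 stroke at J1  (common-f at J1 fixed by 5)
b4 stroke at J1  (J1 flow already set via bond 5)
b1 stroke at J2  (GY1 both-in/both-out from 0)
b6 stroke at I2  (only one flow-in slot at J2)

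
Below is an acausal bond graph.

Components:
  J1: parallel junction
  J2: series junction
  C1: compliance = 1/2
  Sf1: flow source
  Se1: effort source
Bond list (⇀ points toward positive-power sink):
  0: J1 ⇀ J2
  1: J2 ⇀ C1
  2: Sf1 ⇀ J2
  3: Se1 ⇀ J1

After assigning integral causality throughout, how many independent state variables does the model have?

1  (C1 all integral)

b2 |Sf1  (Sf1 fixes flow; stroke at Sf1)
b3 |J1  (Se1: effort source, stroke at far end)
b0 |J2  (J1: bond 3 brought effort, rest push out)
b1 |J2  (common-f at J2 fixed by 2)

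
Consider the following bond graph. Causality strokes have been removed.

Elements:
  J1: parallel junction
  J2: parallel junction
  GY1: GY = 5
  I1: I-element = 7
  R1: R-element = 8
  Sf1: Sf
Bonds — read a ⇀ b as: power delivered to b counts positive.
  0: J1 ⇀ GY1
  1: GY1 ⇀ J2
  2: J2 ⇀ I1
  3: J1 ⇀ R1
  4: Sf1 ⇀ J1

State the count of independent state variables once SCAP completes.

#4 stroke→Sf1  (Sf1 fixes flow; stroke at Sf1)
#2 stroke→I1  (prefer integral on I1)
#1 stroke→J2  (J2 needs exactly one e-in)
#0 stroke→J1  (GY1 both-in/both-out from 1)
#3 stroke→R1  (J1: bond 0 brought effort, rest push out)

1  (I1 all integral)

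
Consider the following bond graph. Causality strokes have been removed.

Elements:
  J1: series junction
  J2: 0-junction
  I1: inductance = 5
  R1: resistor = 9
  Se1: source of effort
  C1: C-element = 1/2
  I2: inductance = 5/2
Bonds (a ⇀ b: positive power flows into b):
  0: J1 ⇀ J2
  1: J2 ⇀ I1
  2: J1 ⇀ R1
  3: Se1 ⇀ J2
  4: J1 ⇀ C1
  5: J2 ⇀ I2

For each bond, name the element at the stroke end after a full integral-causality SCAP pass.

bond 0 stroke→J1
bond 1 stroke→I1
bond 2 stroke→R1
bond 3 stroke→J2
bond 4 stroke→J1
bond 5 stroke→I2

#3 |J2  (source Se1 imposes e)
#0 |J1  (0-jn J2 has e-setter on 3)
#1 |I1  (0-jn J2 has e-setter on 3)
#5 |I2  (J2 effort already set via bond 3)
#4 |J1  (C1 integral (e out))
#2 |R1  (only one flow-in slot at J1)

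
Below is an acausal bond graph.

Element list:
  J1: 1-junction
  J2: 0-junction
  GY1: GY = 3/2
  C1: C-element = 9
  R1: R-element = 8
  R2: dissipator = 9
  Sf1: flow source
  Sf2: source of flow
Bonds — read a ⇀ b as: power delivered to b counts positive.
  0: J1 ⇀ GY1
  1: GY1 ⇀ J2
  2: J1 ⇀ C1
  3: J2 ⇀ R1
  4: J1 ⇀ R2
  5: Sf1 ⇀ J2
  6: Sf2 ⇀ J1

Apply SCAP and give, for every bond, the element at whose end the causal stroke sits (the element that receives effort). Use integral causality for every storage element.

bond 0 →J1
bond 1 →J2
bond 2 →J1
bond 3 →R1
bond 4 →J1
bond 5 →Sf1
bond 6 →Sf2

β5 stroke→Sf1  (Sf1: flow source, stroke at near end)
β6 stroke→Sf2  (Sf2: flow source, stroke at near end)
β0 stroke→J1  (1-jn J1 has f-setter on 6)
β2 stroke→J1  (1-jn J1 has f-setter on 6)
β4 stroke→J1  (J1: bond 6 brought flow, rest push out)
β1 stroke→J2  (GY1: gyrator matches bond 0)
β3 stroke→R1  (J2: bond 1 brought effort, rest push out)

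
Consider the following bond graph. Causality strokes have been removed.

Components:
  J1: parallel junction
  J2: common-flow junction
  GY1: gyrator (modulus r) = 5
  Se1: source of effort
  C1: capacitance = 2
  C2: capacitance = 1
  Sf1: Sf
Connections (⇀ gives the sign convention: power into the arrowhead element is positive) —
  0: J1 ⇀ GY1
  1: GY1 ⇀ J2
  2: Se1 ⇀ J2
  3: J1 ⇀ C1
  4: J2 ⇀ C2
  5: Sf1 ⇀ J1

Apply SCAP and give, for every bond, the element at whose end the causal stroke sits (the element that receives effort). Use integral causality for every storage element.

#2 stroke→J2  (Se1 fixes effort; stroke away)
#5 stroke→Sf1  (Sf1 fixes flow; stroke at Sf1)
#3 stroke→J1  (C1: C, integral causality)
#0 stroke→GY1  (0-jn J1 has e-setter on 3)
#1 stroke→GY1  (GY1 both-in/both-out from 0)
#4 stroke→J2  (J2: bond 1 brought flow, rest push out)

β0 stroke→GY1
β1 stroke→GY1
β2 stroke→J2
β3 stroke→J1
β4 stroke→J2
β5 stroke→Sf1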